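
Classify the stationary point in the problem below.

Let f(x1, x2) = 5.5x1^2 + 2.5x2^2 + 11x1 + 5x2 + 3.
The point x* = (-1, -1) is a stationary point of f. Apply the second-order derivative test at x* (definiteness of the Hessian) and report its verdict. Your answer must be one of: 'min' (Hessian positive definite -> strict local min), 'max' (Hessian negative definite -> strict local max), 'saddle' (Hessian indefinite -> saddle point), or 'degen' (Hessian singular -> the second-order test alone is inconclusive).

Compute the Hessian H = grad^2 f:
  H = [[11, 0], [0, 5]]
Verify stationarity: grad f(x*) = H x* + g = (0, 0).
Eigenvalues of H: 5, 11.
Both eigenvalues > 0, so H is positive definite -> x* is a strict local min.

min


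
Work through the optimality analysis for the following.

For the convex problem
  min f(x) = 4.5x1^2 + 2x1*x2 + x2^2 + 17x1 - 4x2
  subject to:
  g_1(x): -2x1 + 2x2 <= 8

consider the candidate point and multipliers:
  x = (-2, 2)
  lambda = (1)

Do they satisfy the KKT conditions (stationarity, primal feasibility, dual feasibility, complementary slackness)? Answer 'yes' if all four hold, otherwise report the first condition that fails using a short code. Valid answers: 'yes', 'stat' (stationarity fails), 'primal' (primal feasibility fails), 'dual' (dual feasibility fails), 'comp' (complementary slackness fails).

Gradient of f: grad f(x) = Q x + c = (3, -4)
Constraint values g_i(x) = a_i^T x - b_i:
  g_1((-2, 2)) = 0
Stationarity residual: grad f(x) + sum_i lambda_i a_i = (1, -2)
  -> stationarity FAILS
Primal feasibility (all g_i <= 0): OK
Dual feasibility (all lambda_i >= 0): OK
Complementary slackness (lambda_i * g_i(x) = 0 for all i): OK

Verdict: the first failing condition is stationarity -> stat.

stat


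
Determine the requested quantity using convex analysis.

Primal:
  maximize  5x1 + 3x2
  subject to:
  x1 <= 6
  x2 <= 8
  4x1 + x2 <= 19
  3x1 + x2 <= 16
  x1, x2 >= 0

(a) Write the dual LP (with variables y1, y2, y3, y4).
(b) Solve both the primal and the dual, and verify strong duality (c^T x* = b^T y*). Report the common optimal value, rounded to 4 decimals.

The standard primal-dual pair for 'max c^T x s.t. A x <= b, x >= 0' is:
  Dual:  min b^T y  s.t.  A^T y >= c,  y >= 0.

So the dual LP is:
  minimize  6y1 + 8y2 + 19y3 + 16y4
  subject to:
    y1 + 4y3 + 3y4 >= 5
    y2 + y3 + y4 >= 3
    y1, y2, y3, y4 >= 0

Solving the primal: x* = (2.6667, 8).
  primal value c^T x* = 37.3333.
Solving the dual: y* = (0, 1.3333, 0, 1.6667).
  dual value b^T y* = 37.3333.
Strong duality: c^T x* = b^T y*. Confirmed.

37.3333


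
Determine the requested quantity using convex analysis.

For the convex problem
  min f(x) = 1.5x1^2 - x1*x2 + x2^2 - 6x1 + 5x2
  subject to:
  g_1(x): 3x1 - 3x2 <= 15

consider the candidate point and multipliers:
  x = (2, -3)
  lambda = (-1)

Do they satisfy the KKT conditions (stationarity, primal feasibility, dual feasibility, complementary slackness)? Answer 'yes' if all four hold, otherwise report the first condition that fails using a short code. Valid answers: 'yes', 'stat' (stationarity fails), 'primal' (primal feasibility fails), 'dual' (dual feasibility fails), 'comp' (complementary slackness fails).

Gradient of f: grad f(x) = Q x + c = (3, -3)
Constraint values g_i(x) = a_i^T x - b_i:
  g_1((2, -3)) = 0
Stationarity residual: grad f(x) + sum_i lambda_i a_i = (0, 0)
  -> stationarity OK
Primal feasibility (all g_i <= 0): OK
Dual feasibility (all lambda_i >= 0): FAILS
Complementary slackness (lambda_i * g_i(x) = 0 for all i): OK

Verdict: the first failing condition is dual_feasibility -> dual.

dual


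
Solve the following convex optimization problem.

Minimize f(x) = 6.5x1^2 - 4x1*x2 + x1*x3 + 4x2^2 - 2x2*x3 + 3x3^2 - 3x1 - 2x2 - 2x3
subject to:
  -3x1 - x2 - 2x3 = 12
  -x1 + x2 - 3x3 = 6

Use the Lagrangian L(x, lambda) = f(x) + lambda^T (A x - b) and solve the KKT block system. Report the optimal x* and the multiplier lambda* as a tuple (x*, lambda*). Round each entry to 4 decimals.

Form the Lagrangian:
  L(x, lambda) = (1/2) x^T Q x + c^T x + lambda^T (A x - b)
Stationarity (grad_x L = 0): Q x + c + A^T lambda = 0.
Primal feasibility: A x = b.

This gives the KKT block system:
  [ Q   A^T ] [ x     ]   [-c ]
  [ A    0  ] [ lambda ] = [ b ]

Solving the linear system:
  x*      = (-1.8672, -2.186, -2.1063)
  lambda* = (-7.1105, 0.6961)
  f(x*)   = 47.6679

x* = (-1.8672, -2.186, -2.1063), lambda* = (-7.1105, 0.6961)


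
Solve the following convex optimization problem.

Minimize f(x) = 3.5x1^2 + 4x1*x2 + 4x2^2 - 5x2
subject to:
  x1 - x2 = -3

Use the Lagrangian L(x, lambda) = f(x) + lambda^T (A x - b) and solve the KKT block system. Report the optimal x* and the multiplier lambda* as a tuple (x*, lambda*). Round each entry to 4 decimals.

Form the Lagrangian:
  L(x, lambda) = (1/2) x^T Q x + c^T x + lambda^T (A x - b)
Stationarity (grad_x L = 0): Q x + c + A^T lambda = 0.
Primal feasibility: A x = b.

This gives the KKT block system:
  [ Q   A^T ] [ x     ]   [-c ]
  [ A    0  ] [ lambda ] = [ b ]

Solving the linear system:
  x*      = (-1.3478, 1.6522)
  lambda* = (2.8261)
  f(x*)   = 0.1087

x* = (-1.3478, 1.6522), lambda* = (2.8261)


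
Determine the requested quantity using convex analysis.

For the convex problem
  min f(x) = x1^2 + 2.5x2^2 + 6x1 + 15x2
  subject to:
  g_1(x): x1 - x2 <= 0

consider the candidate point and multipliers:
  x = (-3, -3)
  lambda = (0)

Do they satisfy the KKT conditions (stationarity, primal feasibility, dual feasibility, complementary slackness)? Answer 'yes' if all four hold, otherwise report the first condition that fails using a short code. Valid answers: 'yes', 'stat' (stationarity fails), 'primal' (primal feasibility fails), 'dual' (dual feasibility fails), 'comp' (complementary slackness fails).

Gradient of f: grad f(x) = Q x + c = (0, 0)
Constraint values g_i(x) = a_i^T x - b_i:
  g_1((-3, -3)) = 0
Stationarity residual: grad f(x) + sum_i lambda_i a_i = (0, 0)
  -> stationarity OK
Primal feasibility (all g_i <= 0): OK
Dual feasibility (all lambda_i >= 0): OK
Complementary slackness (lambda_i * g_i(x) = 0 for all i): OK

Verdict: yes, KKT holds.

yes


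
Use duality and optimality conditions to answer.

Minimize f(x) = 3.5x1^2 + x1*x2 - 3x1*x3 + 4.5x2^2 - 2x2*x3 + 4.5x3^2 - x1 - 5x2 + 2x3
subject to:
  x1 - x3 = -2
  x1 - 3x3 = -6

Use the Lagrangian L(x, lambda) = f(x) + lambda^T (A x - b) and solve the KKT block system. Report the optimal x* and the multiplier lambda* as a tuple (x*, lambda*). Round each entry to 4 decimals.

Form the Lagrangian:
  L(x, lambda) = (1/2) x^T Q x + c^T x + lambda^T (A x - b)
Stationarity (grad_x L = 0): Q x + c + A^T lambda = 0.
Primal feasibility: A x = b.

This gives the KKT block system:
  [ Q   A^T ] [ x     ]   [-c ]
  [ A    0  ] [ lambda ] = [ b ]

Solving the linear system:
  x*      = (0, 1, 2)
  lambda* = (0, 6)
  f(x*)   = 17.5

x* = (0, 1, 2), lambda* = (0, 6)


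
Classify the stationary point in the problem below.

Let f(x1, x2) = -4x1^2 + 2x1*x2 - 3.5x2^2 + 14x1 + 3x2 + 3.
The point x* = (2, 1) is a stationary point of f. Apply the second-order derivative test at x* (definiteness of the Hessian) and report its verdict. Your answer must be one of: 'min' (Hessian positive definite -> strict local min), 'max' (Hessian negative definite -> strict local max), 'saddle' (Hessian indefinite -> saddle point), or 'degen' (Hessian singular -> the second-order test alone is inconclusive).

Compute the Hessian H = grad^2 f:
  H = [[-8, 2], [2, -7]]
Verify stationarity: grad f(x*) = H x* + g = (0, 0).
Eigenvalues of H: -9.5616, -5.4384.
Both eigenvalues < 0, so H is negative definite -> x* is a strict local max.

max


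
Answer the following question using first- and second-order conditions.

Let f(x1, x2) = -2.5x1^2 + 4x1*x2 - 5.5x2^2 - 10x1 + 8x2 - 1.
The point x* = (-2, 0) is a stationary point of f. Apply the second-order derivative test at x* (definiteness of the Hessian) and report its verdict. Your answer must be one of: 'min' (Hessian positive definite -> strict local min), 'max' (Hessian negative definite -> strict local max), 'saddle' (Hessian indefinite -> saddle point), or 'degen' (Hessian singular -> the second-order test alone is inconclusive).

Compute the Hessian H = grad^2 f:
  H = [[-5, 4], [4, -11]]
Verify stationarity: grad f(x*) = H x* + g = (0, 0).
Eigenvalues of H: -13, -3.
Both eigenvalues < 0, so H is negative definite -> x* is a strict local max.

max


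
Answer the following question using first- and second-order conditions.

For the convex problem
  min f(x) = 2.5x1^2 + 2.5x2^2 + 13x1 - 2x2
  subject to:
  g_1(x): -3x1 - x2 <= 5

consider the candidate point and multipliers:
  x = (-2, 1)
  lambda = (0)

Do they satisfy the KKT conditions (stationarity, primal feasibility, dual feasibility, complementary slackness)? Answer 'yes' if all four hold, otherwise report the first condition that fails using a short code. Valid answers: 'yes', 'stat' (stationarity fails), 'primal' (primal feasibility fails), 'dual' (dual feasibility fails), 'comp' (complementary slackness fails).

Gradient of f: grad f(x) = Q x + c = (3, 3)
Constraint values g_i(x) = a_i^T x - b_i:
  g_1((-2, 1)) = 0
Stationarity residual: grad f(x) + sum_i lambda_i a_i = (3, 3)
  -> stationarity FAILS
Primal feasibility (all g_i <= 0): OK
Dual feasibility (all lambda_i >= 0): OK
Complementary slackness (lambda_i * g_i(x) = 0 for all i): OK

Verdict: the first failing condition is stationarity -> stat.

stat


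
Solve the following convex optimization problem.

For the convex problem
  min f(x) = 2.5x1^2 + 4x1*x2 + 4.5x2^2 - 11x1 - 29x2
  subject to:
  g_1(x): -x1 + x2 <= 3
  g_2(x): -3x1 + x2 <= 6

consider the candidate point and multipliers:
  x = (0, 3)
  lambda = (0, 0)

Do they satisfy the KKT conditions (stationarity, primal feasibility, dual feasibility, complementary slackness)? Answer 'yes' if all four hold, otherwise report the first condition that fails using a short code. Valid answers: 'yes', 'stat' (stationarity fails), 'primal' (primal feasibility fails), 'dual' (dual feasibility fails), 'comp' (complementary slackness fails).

Gradient of f: grad f(x) = Q x + c = (1, -2)
Constraint values g_i(x) = a_i^T x - b_i:
  g_1((0, 3)) = 0
  g_2((0, 3)) = -3
Stationarity residual: grad f(x) + sum_i lambda_i a_i = (1, -2)
  -> stationarity FAILS
Primal feasibility (all g_i <= 0): OK
Dual feasibility (all lambda_i >= 0): OK
Complementary slackness (lambda_i * g_i(x) = 0 for all i): OK

Verdict: the first failing condition is stationarity -> stat.

stat


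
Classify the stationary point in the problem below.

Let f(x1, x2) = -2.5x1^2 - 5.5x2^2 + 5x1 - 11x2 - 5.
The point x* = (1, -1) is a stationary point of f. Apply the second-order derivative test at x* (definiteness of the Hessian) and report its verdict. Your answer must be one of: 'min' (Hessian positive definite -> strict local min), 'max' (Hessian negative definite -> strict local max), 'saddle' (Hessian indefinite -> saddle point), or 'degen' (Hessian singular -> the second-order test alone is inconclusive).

Compute the Hessian H = grad^2 f:
  H = [[-5, 0], [0, -11]]
Verify stationarity: grad f(x*) = H x* + g = (0, 0).
Eigenvalues of H: -11, -5.
Both eigenvalues < 0, so H is negative definite -> x* is a strict local max.

max


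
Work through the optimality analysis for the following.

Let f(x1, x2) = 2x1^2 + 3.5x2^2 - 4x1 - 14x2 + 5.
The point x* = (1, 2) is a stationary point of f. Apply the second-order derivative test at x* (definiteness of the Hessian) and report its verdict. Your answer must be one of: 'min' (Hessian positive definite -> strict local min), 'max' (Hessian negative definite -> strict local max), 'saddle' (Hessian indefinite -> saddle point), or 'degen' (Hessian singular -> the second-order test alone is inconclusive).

Compute the Hessian H = grad^2 f:
  H = [[4, 0], [0, 7]]
Verify stationarity: grad f(x*) = H x* + g = (0, 0).
Eigenvalues of H: 4, 7.
Both eigenvalues > 0, so H is positive definite -> x* is a strict local min.

min


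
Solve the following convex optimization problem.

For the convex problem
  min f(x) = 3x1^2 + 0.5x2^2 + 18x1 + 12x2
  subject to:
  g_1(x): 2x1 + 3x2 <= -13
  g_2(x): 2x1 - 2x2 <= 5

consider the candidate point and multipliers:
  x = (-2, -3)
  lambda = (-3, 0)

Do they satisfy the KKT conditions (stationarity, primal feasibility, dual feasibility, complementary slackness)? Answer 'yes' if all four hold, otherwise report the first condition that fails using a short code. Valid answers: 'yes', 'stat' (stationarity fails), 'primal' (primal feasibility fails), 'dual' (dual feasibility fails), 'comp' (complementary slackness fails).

Gradient of f: grad f(x) = Q x + c = (6, 9)
Constraint values g_i(x) = a_i^T x - b_i:
  g_1((-2, -3)) = 0
  g_2((-2, -3)) = -3
Stationarity residual: grad f(x) + sum_i lambda_i a_i = (0, 0)
  -> stationarity OK
Primal feasibility (all g_i <= 0): OK
Dual feasibility (all lambda_i >= 0): FAILS
Complementary slackness (lambda_i * g_i(x) = 0 for all i): OK

Verdict: the first failing condition is dual_feasibility -> dual.

dual


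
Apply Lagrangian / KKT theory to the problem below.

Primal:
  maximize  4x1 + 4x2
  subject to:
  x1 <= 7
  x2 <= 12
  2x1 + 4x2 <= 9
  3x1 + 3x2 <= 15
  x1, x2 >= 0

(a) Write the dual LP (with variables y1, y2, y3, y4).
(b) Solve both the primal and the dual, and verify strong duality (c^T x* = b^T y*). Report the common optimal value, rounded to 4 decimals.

The standard primal-dual pair for 'max c^T x s.t. A x <= b, x >= 0' is:
  Dual:  min b^T y  s.t.  A^T y >= c,  y >= 0.

So the dual LP is:
  minimize  7y1 + 12y2 + 9y3 + 15y4
  subject to:
    y1 + 2y3 + 3y4 >= 4
    y2 + 4y3 + 3y4 >= 4
    y1, y2, y3, y4 >= 0

Solving the primal: x* = (4.5, 0).
  primal value c^T x* = 18.
Solving the dual: y* = (0, 0, 2, 0).
  dual value b^T y* = 18.
Strong duality: c^T x* = b^T y*. Confirmed.

18


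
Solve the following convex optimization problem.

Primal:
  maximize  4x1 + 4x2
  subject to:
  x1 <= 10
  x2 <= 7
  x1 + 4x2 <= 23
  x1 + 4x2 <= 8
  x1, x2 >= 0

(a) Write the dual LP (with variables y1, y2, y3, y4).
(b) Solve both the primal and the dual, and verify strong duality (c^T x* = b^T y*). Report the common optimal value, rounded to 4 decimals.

The standard primal-dual pair for 'max c^T x s.t. A x <= b, x >= 0' is:
  Dual:  min b^T y  s.t.  A^T y >= c,  y >= 0.

So the dual LP is:
  minimize  10y1 + 7y2 + 23y3 + 8y4
  subject to:
    y1 + y3 + y4 >= 4
    y2 + 4y3 + 4y4 >= 4
    y1, y2, y3, y4 >= 0

Solving the primal: x* = (8, 0).
  primal value c^T x* = 32.
Solving the dual: y* = (0, 0, 0, 4).
  dual value b^T y* = 32.
Strong duality: c^T x* = b^T y*. Confirmed.

32


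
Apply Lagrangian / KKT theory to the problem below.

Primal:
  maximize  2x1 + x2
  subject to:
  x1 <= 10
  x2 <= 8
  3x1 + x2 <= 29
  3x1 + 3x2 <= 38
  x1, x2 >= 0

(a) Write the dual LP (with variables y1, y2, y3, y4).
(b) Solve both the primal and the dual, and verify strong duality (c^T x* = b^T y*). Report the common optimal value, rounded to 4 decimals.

The standard primal-dual pair for 'max c^T x s.t. A x <= b, x >= 0' is:
  Dual:  min b^T y  s.t.  A^T y >= c,  y >= 0.

So the dual LP is:
  minimize  10y1 + 8y2 + 29y3 + 38y4
  subject to:
    y1 + 3y3 + 3y4 >= 2
    y2 + y3 + 3y4 >= 1
    y1, y2, y3, y4 >= 0

Solving the primal: x* = (8.1667, 4.5).
  primal value c^T x* = 20.8333.
Solving the dual: y* = (0, 0, 0.5, 0.1667).
  dual value b^T y* = 20.8333.
Strong duality: c^T x* = b^T y*. Confirmed.

20.8333


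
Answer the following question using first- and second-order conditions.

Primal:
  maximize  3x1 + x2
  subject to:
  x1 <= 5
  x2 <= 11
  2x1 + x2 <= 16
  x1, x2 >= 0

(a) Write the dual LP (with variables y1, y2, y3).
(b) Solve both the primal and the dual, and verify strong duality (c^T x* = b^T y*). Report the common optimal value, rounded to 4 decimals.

The standard primal-dual pair for 'max c^T x s.t. A x <= b, x >= 0' is:
  Dual:  min b^T y  s.t.  A^T y >= c,  y >= 0.

So the dual LP is:
  minimize  5y1 + 11y2 + 16y3
  subject to:
    y1 + 2y3 >= 3
    y2 + y3 >= 1
    y1, y2, y3 >= 0

Solving the primal: x* = (5, 6).
  primal value c^T x* = 21.
Solving the dual: y* = (1, 0, 1).
  dual value b^T y* = 21.
Strong duality: c^T x* = b^T y*. Confirmed.

21


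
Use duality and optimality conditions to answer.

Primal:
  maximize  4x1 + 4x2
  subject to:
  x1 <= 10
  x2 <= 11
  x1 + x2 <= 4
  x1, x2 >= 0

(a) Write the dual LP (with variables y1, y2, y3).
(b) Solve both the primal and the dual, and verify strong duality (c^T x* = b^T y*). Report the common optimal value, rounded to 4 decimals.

The standard primal-dual pair for 'max c^T x s.t. A x <= b, x >= 0' is:
  Dual:  min b^T y  s.t.  A^T y >= c,  y >= 0.

So the dual LP is:
  minimize  10y1 + 11y2 + 4y3
  subject to:
    y1 + y3 >= 4
    y2 + y3 >= 4
    y1, y2, y3 >= 0

Solving the primal: x* = (4, 0).
  primal value c^T x* = 16.
Solving the dual: y* = (0, 0, 4).
  dual value b^T y* = 16.
Strong duality: c^T x* = b^T y*. Confirmed.

16


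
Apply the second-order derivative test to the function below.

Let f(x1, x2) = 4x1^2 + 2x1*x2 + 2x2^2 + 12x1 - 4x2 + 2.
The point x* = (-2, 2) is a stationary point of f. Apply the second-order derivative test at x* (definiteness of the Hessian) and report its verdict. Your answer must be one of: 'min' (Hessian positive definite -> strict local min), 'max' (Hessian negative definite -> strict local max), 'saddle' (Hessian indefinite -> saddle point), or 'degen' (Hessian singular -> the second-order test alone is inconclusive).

Compute the Hessian H = grad^2 f:
  H = [[8, 2], [2, 4]]
Verify stationarity: grad f(x*) = H x* + g = (0, 0).
Eigenvalues of H: 3.1716, 8.8284.
Both eigenvalues > 0, so H is positive definite -> x* is a strict local min.

min


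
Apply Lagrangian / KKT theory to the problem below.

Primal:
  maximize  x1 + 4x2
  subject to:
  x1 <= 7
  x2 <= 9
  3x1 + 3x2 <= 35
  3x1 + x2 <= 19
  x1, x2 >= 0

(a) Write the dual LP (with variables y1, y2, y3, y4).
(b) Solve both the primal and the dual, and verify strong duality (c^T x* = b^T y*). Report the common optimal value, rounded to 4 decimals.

The standard primal-dual pair for 'max c^T x s.t. A x <= b, x >= 0' is:
  Dual:  min b^T y  s.t.  A^T y >= c,  y >= 0.

So the dual LP is:
  minimize  7y1 + 9y2 + 35y3 + 19y4
  subject to:
    y1 + 3y3 + 3y4 >= 1
    y2 + 3y3 + y4 >= 4
    y1, y2, y3, y4 >= 0

Solving the primal: x* = (2.6667, 9).
  primal value c^T x* = 38.6667.
Solving the dual: y* = (0, 3, 0.3333, 0).
  dual value b^T y* = 38.6667.
Strong duality: c^T x* = b^T y*. Confirmed.

38.6667


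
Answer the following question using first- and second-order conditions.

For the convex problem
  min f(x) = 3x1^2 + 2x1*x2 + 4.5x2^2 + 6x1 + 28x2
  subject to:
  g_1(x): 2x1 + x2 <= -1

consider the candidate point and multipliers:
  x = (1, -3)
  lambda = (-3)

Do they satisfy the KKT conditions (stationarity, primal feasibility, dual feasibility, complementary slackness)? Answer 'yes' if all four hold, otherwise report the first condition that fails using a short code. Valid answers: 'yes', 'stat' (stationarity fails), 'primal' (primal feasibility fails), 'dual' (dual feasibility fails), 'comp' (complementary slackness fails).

Gradient of f: grad f(x) = Q x + c = (6, 3)
Constraint values g_i(x) = a_i^T x - b_i:
  g_1((1, -3)) = 0
Stationarity residual: grad f(x) + sum_i lambda_i a_i = (0, 0)
  -> stationarity OK
Primal feasibility (all g_i <= 0): OK
Dual feasibility (all lambda_i >= 0): FAILS
Complementary slackness (lambda_i * g_i(x) = 0 for all i): OK

Verdict: the first failing condition is dual_feasibility -> dual.

dual


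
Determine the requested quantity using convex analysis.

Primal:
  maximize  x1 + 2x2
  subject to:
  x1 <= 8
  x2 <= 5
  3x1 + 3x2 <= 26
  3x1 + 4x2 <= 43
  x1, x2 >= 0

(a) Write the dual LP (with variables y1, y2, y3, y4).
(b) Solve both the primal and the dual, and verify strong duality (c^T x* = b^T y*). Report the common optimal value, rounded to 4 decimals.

The standard primal-dual pair for 'max c^T x s.t. A x <= b, x >= 0' is:
  Dual:  min b^T y  s.t.  A^T y >= c,  y >= 0.

So the dual LP is:
  minimize  8y1 + 5y2 + 26y3 + 43y4
  subject to:
    y1 + 3y3 + 3y4 >= 1
    y2 + 3y3 + 4y4 >= 2
    y1, y2, y3, y4 >= 0

Solving the primal: x* = (3.6667, 5).
  primal value c^T x* = 13.6667.
Solving the dual: y* = (0, 1, 0.3333, 0).
  dual value b^T y* = 13.6667.
Strong duality: c^T x* = b^T y*. Confirmed.

13.6667


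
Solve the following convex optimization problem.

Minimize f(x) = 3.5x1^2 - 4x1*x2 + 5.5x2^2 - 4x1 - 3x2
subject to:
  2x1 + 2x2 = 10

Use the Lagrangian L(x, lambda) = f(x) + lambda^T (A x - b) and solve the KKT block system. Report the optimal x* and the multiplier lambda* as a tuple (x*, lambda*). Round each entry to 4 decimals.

Form the Lagrangian:
  L(x, lambda) = (1/2) x^T Q x + c^T x + lambda^T (A x - b)
Stationarity (grad_x L = 0): Q x + c + A^T lambda = 0.
Primal feasibility: A x = b.

This gives the KKT block system:
  [ Q   A^T ] [ x     ]   [-c ]
  [ A    0  ] [ lambda ] = [ b ]

Solving the linear system:
  x*      = (2.9231, 2.0769)
  lambda* = (-4.0769)
  f(x*)   = 11.4231

x* = (2.9231, 2.0769), lambda* = (-4.0769)


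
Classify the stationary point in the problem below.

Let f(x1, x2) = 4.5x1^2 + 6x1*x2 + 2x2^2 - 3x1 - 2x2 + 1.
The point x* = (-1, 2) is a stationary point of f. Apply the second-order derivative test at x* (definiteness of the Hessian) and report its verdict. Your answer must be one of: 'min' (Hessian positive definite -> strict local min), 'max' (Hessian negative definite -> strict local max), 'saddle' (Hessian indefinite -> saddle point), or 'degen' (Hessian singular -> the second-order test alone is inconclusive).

Compute the Hessian H = grad^2 f:
  H = [[9, 6], [6, 4]]
Verify stationarity: grad f(x*) = H x* + g = (0, 0).
Eigenvalues of H: 0, 13.
H has a zero eigenvalue (singular; positive semidefinite but not definite), so H is neither positive definite, negative definite, nor indefinite. The second-order test alone is inconclusive -> degen.
(Indeed, f is constant along the null direction of H through x*, so x* is not a strict local extremum.)

degen


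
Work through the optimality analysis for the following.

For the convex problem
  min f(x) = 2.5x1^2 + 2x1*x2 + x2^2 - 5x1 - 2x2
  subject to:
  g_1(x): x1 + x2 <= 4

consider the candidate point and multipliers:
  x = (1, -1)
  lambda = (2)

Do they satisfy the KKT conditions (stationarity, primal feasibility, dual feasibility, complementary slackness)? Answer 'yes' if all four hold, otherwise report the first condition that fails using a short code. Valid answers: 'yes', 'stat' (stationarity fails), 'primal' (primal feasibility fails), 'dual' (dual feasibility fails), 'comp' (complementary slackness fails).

Gradient of f: grad f(x) = Q x + c = (-2, -2)
Constraint values g_i(x) = a_i^T x - b_i:
  g_1((1, -1)) = -4
Stationarity residual: grad f(x) + sum_i lambda_i a_i = (0, 0)
  -> stationarity OK
Primal feasibility (all g_i <= 0): OK
Dual feasibility (all lambda_i >= 0): OK
Complementary slackness (lambda_i * g_i(x) = 0 for all i): FAILS

Verdict: the first failing condition is complementary_slackness -> comp.

comp


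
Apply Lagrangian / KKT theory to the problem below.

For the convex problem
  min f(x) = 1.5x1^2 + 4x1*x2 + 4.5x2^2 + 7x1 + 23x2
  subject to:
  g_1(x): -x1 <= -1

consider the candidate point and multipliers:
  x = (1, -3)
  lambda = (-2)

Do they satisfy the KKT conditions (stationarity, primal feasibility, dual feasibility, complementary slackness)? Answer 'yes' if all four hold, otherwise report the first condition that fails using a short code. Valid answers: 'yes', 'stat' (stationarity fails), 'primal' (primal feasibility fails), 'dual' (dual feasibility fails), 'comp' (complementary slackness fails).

Gradient of f: grad f(x) = Q x + c = (-2, 0)
Constraint values g_i(x) = a_i^T x - b_i:
  g_1((1, -3)) = 0
Stationarity residual: grad f(x) + sum_i lambda_i a_i = (0, 0)
  -> stationarity OK
Primal feasibility (all g_i <= 0): OK
Dual feasibility (all lambda_i >= 0): FAILS
Complementary slackness (lambda_i * g_i(x) = 0 for all i): OK

Verdict: the first failing condition is dual_feasibility -> dual.

dual


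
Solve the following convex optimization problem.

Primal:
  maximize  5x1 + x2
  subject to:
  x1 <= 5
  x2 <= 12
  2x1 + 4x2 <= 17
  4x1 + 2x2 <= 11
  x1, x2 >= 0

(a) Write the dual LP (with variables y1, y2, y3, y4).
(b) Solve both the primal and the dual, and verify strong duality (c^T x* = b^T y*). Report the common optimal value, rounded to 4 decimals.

The standard primal-dual pair for 'max c^T x s.t. A x <= b, x >= 0' is:
  Dual:  min b^T y  s.t.  A^T y >= c,  y >= 0.

So the dual LP is:
  minimize  5y1 + 12y2 + 17y3 + 11y4
  subject to:
    y1 + 2y3 + 4y4 >= 5
    y2 + 4y3 + 2y4 >= 1
    y1, y2, y3, y4 >= 0

Solving the primal: x* = (2.75, 0).
  primal value c^T x* = 13.75.
Solving the dual: y* = (0, 0, 0, 1.25).
  dual value b^T y* = 13.75.
Strong duality: c^T x* = b^T y*. Confirmed.

13.75


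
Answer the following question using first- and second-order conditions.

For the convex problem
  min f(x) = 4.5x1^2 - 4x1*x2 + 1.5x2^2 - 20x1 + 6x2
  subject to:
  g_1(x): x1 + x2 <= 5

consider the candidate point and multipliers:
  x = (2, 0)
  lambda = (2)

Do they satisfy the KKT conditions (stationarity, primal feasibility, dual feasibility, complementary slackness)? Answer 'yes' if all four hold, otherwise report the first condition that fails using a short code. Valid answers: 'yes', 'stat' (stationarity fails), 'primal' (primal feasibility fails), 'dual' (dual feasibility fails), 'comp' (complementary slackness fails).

Gradient of f: grad f(x) = Q x + c = (-2, -2)
Constraint values g_i(x) = a_i^T x - b_i:
  g_1((2, 0)) = -3
Stationarity residual: grad f(x) + sum_i lambda_i a_i = (0, 0)
  -> stationarity OK
Primal feasibility (all g_i <= 0): OK
Dual feasibility (all lambda_i >= 0): OK
Complementary slackness (lambda_i * g_i(x) = 0 for all i): FAILS

Verdict: the first failing condition is complementary_slackness -> comp.

comp


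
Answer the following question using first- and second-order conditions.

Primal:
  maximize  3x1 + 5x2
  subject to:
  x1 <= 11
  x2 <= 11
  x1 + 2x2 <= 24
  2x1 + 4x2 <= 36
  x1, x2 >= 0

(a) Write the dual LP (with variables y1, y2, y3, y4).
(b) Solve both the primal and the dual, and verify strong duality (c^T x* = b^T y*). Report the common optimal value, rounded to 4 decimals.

The standard primal-dual pair for 'max c^T x s.t. A x <= b, x >= 0' is:
  Dual:  min b^T y  s.t.  A^T y >= c,  y >= 0.

So the dual LP is:
  minimize  11y1 + 11y2 + 24y3 + 36y4
  subject to:
    y1 + y3 + 2y4 >= 3
    y2 + 2y3 + 4y4 >= 5
    y1, y2, y3, y4 >= 0

Solving the primal: x* = (11, 3.5).
  primal value c^T x* = 50.5.
Solving the dual: y* = (0.5, 0, 0, 1.25).
  dual value b^T y* = 50.5.
Strong duality: c^T x* = b^T y*. Confirmed.

50.5


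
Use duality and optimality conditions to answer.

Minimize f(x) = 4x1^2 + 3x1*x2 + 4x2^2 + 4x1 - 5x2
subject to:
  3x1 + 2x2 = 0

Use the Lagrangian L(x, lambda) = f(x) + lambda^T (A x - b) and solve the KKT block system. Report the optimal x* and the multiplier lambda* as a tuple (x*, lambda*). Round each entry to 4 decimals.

Form the Lagrangian:
  L(x, lambda) = (1/2) x^T Q x + c^T x + lambda^T (A x - b)
Stationarity (grad_x L = 0): Q x + c + A^T lambda = 0.
Primal feasibility: A x = b.

This gives the KKT block system:
  [ Q   A^T ] [ x     ]   [-c ]
  [ A    0  ] [ lambda ] = [ b ]

Solving the linear system:
  x*      = (-0.6765, 1.0147)
  lambda* = (-0.5441)
  f(x*)   = -3.8897

x* = (-0.6765, 1.0147), lambda* = (-0.5441)


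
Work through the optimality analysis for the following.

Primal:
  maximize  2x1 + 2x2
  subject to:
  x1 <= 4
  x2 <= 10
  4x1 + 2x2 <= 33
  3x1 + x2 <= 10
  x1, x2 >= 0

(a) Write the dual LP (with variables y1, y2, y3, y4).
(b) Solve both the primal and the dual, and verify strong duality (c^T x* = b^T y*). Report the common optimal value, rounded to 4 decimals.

The standard primal-dual pair for 'max c^T x s.t. A x <= b, x >= 0' is:
  Dual:  min b^T y  s.t.  A^T y >= c,  y >= 0.

So the dual LP is:
  minimize  4y1 + 10y2 + 33y3 + 10y4
  subject to:
    y1 + 4y3 + 3y4 >= 2
    y2 + 2y3 + y4 >= 2
    y1, y2, y3, y4 >= 0

Solving the primal: x* = (0, 10).
  primal value c^T x* = 20.
Solving the dual: y* = (0, 1.3333, 0, 0.6667).
  dual value b^T y* = 20.
Strong duality: c^T x* = b^T y*. Confirmed.

20


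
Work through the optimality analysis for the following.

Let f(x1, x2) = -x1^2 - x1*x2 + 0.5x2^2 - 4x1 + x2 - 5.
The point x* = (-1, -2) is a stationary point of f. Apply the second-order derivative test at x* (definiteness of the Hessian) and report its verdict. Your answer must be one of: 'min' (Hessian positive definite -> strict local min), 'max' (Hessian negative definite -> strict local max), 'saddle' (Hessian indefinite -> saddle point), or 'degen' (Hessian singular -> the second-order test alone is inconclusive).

Compute the Hessian H = grad^2 f:
  H = [[-2, -1], [-1, 1]]
Verify stationarity: grad f(x*) = H x* + g = (0, 0).
Eigenvalues of H: -2.3028, 1.3028.
Eigenvalues have mixed signs, so H is indefinite -> x* is a saddle point.

saddle


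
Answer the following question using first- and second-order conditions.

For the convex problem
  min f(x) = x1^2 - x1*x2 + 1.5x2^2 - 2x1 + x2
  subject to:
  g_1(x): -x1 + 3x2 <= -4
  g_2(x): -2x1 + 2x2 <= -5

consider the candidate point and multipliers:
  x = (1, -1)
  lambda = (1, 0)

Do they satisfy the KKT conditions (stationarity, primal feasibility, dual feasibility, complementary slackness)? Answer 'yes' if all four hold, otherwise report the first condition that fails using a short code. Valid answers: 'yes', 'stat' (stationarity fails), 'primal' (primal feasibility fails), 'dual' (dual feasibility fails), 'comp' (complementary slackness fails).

Gradient of f: grad f(x) = Q x + c = (1, -3)
Constraint values g_i(x) = a_i^T x - b_i:
  g_1((1, -1)) = 0
  g_2((1, -1)) = 1
Stationarity residual: grad f(x) + sum_i lambda_i a_i = (0, 0)
  -> stationarity OK
Primal feasibility (all g_i <= 0): FAILS
Dual feasibility (all lambda_i >= 0): OK
Complementary slackness (lambda_i * g_i(x) = 0 for all i): OK

Verdict: the first failing condition is primal_feasibility -> primal.

primal


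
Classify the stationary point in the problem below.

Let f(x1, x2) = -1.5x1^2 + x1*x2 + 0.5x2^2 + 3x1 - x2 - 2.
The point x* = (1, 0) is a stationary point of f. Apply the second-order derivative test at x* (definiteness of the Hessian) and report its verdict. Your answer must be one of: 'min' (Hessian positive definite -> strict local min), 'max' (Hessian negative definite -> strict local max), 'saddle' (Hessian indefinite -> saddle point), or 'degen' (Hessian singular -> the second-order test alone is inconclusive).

Compute the Hessian H = grad^2 f:
  H = [[-3, 1], [1, 1]]
Verify stationarity: grad f(x*) = H x* + g = (0, 0).
Eigenvalues of H: -3.2361, 1.2361.
Eigenvalues have mixed signs, so H is indefinite -> x* is a saddle point.

saddle


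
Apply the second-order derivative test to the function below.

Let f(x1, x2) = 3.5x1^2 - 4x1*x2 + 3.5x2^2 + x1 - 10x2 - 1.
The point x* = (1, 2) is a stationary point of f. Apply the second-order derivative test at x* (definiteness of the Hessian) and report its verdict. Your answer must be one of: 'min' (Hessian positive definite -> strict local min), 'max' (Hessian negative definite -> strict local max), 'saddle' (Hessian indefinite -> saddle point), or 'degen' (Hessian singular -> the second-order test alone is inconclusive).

Compute the Hessian H = grad^2 f:
  H = [[7, -4], [-4, 7]]
Verify stationarity: grad f(x*) = H x* + g = (0, 0).
Eigenvalues of H: 3, 11.
Both eigenvalues > 0, so H is positive definite -> x* is a strict local min.

min


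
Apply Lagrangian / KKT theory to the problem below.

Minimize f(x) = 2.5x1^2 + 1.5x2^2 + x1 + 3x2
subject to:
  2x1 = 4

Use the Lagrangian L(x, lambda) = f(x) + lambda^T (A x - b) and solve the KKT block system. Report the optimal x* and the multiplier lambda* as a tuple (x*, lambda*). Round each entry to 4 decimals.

Form the Lagrangian:
  L(x, lambda) = (1/2) x^T Q x + c^T x + lambda^T (A x - b)
Stationarity (grad_x L = 0): Q x + c + A^T lambda = 0.
Primal feasibility: A x = b.

This gives the KKT block system:
  [ Q   A^T ] [ x     ]   [-c ]
  [ A    0  ] [ lambda ] = [ b ]

Solving the linear system:
  x*      = (2, -1)
  lambda* = (-5.5)
  f(x*)   = 10.5

x* = (2, -1), lambda* = (-5.5)


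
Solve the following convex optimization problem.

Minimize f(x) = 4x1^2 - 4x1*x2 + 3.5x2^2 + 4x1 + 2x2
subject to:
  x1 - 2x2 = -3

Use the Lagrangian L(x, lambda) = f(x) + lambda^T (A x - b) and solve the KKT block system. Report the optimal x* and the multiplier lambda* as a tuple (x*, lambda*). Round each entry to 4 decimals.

Form the Lagrangian:
  L(x, lambda) = (1/2) x^T Q x + c^T x + lambda^T (A x - b)
Stationarity (grad_x L = 0): Q x + c + A^T lambda = 0.
Primal feasibility: A x = b.

This gives the KKT block system:
  [ Q   A^T ] [ x     ]   [-c ]
  [ A    0  ] [ lambda ] = [ b ]

Solving the linear system:
  x*      = (-0.7391, 1.1304)
  lambda* = (6.4348)
  f(x*)   = 9.3043

x* = (-0.7391, 1.1304), lambda* = (6.4348)


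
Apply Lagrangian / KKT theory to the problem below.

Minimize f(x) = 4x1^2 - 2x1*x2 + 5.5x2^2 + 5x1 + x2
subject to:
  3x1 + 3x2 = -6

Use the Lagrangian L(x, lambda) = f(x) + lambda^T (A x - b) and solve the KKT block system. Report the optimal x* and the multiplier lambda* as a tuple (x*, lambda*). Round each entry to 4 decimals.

Form the Lagrangian:
  L(x, lambda) = (1/2) x^T Q x + c^T x + lambda^T (A x - b)
Stationarity (grad_x L = 0): Q x + c + A^T lambda = 0.
Primal feasibility: A x = b.

This gives the KKT block system:
  [ Q   A^T ] [ x     ]   [-c ]
  [ A    0  ] [ lambda ] = [ b ]

Solving the linear system:
  x*      = (-1.3043, -0.6957)
  lambda* = (1.3478)
  f(x*)   = 0.4348

x* = (-1.3043, -0.6957), lambda* = (1.3478)


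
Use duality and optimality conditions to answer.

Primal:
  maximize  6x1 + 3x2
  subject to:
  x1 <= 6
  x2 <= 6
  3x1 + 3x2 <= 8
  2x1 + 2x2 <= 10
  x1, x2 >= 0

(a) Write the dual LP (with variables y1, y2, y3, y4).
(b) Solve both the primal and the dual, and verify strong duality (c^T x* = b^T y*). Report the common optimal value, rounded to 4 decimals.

The standard primal-dual pair for 'max c^T x s.t. A x <= b, x >= 0' is:
  Dual:  min b^T y  s.t.  A^T y >= c,  y >= 0.

So the dual LP is:
  minimize  6y1 + 6y2 + 8y3 + 10y4
  subject to:
    y1 + 3y3 + 2y4 >= 6
    y2 + 3y3 + 2y4 >= 3
    y1, y2, y3, y4 >= 0

Solving the primal: x* = (2.6667, 0).
  primal value c^T x* = 16.
Solving the dual: y* = (0, 0, 2, 0).
  dual value b^T y* = 16.
Strong duality: c^T x* = b^T y*. Confirmed.

16


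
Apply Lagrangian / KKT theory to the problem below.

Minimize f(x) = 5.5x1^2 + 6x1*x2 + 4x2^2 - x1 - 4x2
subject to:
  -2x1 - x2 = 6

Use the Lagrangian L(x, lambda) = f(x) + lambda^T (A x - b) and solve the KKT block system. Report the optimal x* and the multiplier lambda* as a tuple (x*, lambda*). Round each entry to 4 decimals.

Form the Lagrangian:
  L(x, lambda) = (1/2) x^T Q x + c^T x + lambda^T (A x - b)
Stationarity (grad_x L = 0): Q x + c + A^T lambda = 0.
Primal feasibility: A x = b.

This gives the KKT block system:
  [ Q   A^T ] [ x     ]   [-c ]
  [ A    0  ] [ lambda ] = [ b ]

Solving the linear system:
  x*      = (-3.5263, 1.0526)
  lambda* = (-16.7368)
  f(x*)   = 49.8684

x* = (-3.5263, 1.0526), lambda* = (-16.7368)


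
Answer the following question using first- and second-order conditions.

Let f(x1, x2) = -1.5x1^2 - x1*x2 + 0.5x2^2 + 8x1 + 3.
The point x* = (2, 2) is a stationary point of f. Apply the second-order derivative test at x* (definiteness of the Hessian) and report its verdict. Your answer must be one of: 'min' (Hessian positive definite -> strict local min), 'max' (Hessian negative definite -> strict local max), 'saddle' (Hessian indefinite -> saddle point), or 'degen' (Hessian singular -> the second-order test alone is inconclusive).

Compute the Hessian H = grad^2 f:
  H = [[-3, -1], [-1, 1]]
Verify stationarity: grad f(x*) = H x* + g = (0, 0).
Eigenvalues of H: -3.2361, 1.2361.
Eigenvalues have mixed signs, so H is indefinite -> x* is a saddle point.

saddle


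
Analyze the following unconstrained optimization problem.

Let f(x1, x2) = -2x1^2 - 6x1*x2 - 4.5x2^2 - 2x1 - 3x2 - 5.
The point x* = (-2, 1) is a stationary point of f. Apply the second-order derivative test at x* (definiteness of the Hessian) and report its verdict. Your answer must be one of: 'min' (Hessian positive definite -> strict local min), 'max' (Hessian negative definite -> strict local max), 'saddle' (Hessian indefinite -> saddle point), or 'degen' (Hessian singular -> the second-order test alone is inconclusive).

Compute the Hessian H = grad^2 f:
  H = [[-4, -6], [-6, -9]]
Verify stationarity: grad f(x*) = H x* + g = (0, 0).
Eigenvalues of H: -13, 0.
H has a zero eigenvalue (singular; negative semidefinite but not definite), so H is neither positive definite, negative definite, nor indefinite. The second-order test alone is inconclusive -> degen.
(Indeed, f is constant along the null direction of H through x*, so x* is not a strict local extremum.)

degen


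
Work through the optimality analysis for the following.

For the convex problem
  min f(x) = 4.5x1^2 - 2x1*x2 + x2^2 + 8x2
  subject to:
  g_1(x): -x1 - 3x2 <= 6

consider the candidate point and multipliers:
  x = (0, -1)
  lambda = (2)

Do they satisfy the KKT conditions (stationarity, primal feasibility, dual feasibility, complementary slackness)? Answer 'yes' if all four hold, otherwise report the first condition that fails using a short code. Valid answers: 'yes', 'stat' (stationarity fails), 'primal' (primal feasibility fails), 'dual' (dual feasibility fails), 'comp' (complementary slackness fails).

Gradient of f: grad f(x) = Q x + c = (2, 6)
Constraint values g_i(x) = a_i^T x - b_i:
  g_1((0, -1)) = -3
Stationarity residual: grad f(x) + sum_i lambda_i a_i = (0, 0)
  -> stationarity OK
Primal feasibility (all g_i <= 0): OK
Dual feasibility (all lambda_i >= 0): OK
Complementary slackness (lambda_i * g_i(x) = 0 for all i): FAILS

Verdict: the first failing condition is complementary_slackness -> comp.

comp


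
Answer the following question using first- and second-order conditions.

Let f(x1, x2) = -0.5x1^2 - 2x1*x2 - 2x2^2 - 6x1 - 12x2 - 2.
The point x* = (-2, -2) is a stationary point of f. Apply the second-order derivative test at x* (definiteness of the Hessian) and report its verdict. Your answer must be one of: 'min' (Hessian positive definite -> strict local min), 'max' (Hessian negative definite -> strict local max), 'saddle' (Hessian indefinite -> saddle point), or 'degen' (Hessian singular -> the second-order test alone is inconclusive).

Compute the Hessian H = grad^2 f:
  H = [[-1, -2], [-2, -4]]
Verify stationarity: grad f(x*) = H x* + g = (0, 0).
Eigenvalues of H: -5, 0.
H has a zero eigenvalue (singular; negative semidefinite but not definite), so H is neither positive definite, negative definite, nor indefinite. The second-order test alone is inconclusive -> degen.
(Indeed, f is constant along the null direction of H through x*, so x* is not a strict local extremum.)

degen


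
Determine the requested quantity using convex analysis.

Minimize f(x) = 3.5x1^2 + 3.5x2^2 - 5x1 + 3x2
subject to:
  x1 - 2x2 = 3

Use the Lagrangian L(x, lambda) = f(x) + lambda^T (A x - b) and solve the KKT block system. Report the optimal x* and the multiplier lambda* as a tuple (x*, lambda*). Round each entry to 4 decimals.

Form the Lagrangian:
  L(x, lambda) = (1/2) x^T Q x + c^T x + lambda^T (A x - b)
Stationarity (grad_x L = 0): Q x + c + A^T lambda = 0.
Primal feasibility: A x = b.

This gives the KKT block system:
  [ Q   A^T ] [ x     ]   [-c ]
  [ A    0  ] [ lambda ] = [ b ]

Solving the linear system:
  x*      = (1, -1)
  lambda* = (-2)
  f(x*)   = -1

x* = (1, -1), lambda* = (-2)


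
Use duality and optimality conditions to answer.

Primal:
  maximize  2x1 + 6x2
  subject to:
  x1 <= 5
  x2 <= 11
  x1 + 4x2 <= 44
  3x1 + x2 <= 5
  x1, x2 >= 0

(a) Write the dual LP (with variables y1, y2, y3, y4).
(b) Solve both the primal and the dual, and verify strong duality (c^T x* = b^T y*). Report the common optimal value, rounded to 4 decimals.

The standard primal-dual pair for 'max c^T x s.t. A x <= b, x >= 0' is:
  Dual:  min b^T y  s.t.  A^T y >= c,  y >= 0.

So the dual LP is:
  minimize  5y1 + 11y2 + 44y3 + 5y4
  subject to:
    y1 + y3 + 3y4 >= 2
    y2 + 4y3 + y4 >= 6
    y1, y2, y3, y4 >= 0

Solving the primal: x* = (0, 5).
  primal value c^T x* = 30.
Solving the dual: y* = (0, 0, 0, 6).
  dual value b^T y* = 30.
Strong duality: c^T x* = b^T y*. Confirmed.

30
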